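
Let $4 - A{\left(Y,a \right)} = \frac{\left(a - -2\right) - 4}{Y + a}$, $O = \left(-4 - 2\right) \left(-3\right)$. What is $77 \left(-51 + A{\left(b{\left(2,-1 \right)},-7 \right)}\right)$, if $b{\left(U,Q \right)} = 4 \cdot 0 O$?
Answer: $-3718$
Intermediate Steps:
$O = 18$ ($O = \left(-6\right) \left(-3\right) = 18$)
$b{\left(U,Q \right)} = 0$ ($b{\left(U,Q \right)} = 4 \cdot 0 \cdot 18 = 0 \cdot 18 = 0$)
$A{\left(Y,a \right)} = 4 - \frac{-2 + a}{Y + a}$ ($A{\left(Y,a \right)} = 4 - \frac{\left(a - -2\right) - 4}{Y + a} = 4 - \frac{\left(a + 2\right) - 4}{Y + a} = 4 - \frac{\left(2 + a\right) - 4}{Y + a} = 4 - \frac{-2 + a}{Y + a}$)
$77 \left(-51 + A{\left(b{\left(2,-1 \right)},-7 \right)}\right) = 77 \left(-51 + \frac{2 + 3 \left(-7\right) + 4 \cdot 0}{0 - 7}\right) = 77 \left(-51 + \frac{2 - 21 + 0}{-7}\right) = 77 \left(-51 - - \frac{19}{7}\right) = 77 \left(-51 + \frac{19}{7}\right) = 77 \left(- \frac{338}{7}\right) = -3718$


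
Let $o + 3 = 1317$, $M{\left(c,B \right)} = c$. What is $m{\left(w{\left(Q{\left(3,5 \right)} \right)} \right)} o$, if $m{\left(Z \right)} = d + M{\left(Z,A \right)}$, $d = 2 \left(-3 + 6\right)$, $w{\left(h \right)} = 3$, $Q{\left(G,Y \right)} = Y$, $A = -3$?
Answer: $11826$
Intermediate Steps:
$d = 6$ ($d = 2 \cdot 3 = 6$)
$m{\left(Z \right)} = 6 + Z$
$o = 1314$ ($o = -3 + 1317 = 1314$)
$m{\left(w{\left(Q{\left(3,5 \right)} \right)} \right)} o = \left(6 + 3\right) 1314 = 9 \cdot 1314 = 11826$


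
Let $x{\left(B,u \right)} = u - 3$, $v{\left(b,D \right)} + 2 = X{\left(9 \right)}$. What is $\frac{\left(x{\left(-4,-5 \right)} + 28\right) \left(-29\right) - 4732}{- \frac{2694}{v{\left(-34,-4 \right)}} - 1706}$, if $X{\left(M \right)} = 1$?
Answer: $- \frac{1328}{247} \approx -5.3765$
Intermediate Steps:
$v{\left(b,D \right)} = -1$ ($v{\left(b,D \right)} = -2 + 1 = -1$)
$x{\left(B,u \right)} = -3 + u$
$\frac{\left(x{\left(-4,-5 \right)} + 28\right) \left(-29\right) - 4732}{- \frac{2694}{v{\left(-34,-4 \right)}} - 1706} = \frac{\left(\left(-3 - 5\right) + 28\right) \left(-29\right) - 4732}{- \frac{2694}{-1} - 1706} = \frac{\left(-8 + 28\right) \left(-29\right) - 4732}{\left(-2694\right) \left(-1\right) - 1706} = \frac{20 \left(-29\right) - 4732}{2694 - 1706} = \frac{-580 - 4732}{988} = \left(-5312\right) \frac{1}{988} = - \frac{1328}{247}$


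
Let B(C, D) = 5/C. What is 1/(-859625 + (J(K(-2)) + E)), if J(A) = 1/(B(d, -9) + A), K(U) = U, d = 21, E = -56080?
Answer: -37/33881106 ≈ -1.0921e-6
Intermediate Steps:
J(A) = 1/(5/21 + A)
1/(-859625 + (J(K(-2)) + E)) = 1/(-859625 + (21/(5 + 21*(-2)) - 56080)) = 1/(-859625 + (21/(5 - 42) - 56080)) = 1/(-859625 + (21/(-37) - 56080)) = 1/(-859625 + (21*(-1/37) - 56080)) = 1/(-859625 + (-21/37 - 56080)) = 1/(-859625 - 2074981/37) = 1/(-33881106/37) = -37/33881106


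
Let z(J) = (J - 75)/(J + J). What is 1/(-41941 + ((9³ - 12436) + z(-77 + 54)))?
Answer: -23/1233855 ≈ -1.8641e-5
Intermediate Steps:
z(J) = (-75 + J)/(2*J) (z(J) = (-75 + J)/((2*J)) = (-75 + J)*(1/(2*J)) = (-75 + J)/(2*J))
1/(-41941 + ((9³ - 12436) + z(-77 + 54))) = 1/(-41941 + ((9³ - 12436) + (-75 + (-77 + 54))/(2*(-77 + 54)))) = 1/(-41941 + ((729 - 12436) + (½)*(-75 - 23)/(-23))) = 1/(-41941 + (-11707 + (½)*(-1/23)*(-98))) = 1/(-41941 + (-11707 + 49/23)) = 1/(-41941 - 269212/23) = 1/(-1233855/23) = -23/1233855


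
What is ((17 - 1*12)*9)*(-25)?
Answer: -1125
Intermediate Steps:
((17 - 1*12)*9)*(-25) = ((17 - 12)*9)*(-25) = (5*9)*(-25) = 45*(-25) = -1125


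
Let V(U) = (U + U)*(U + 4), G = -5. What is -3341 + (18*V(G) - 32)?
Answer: -3193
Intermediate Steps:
V(U) = 2*U*(4 + U) (V(U) = (2*U)*(4 + U) = 2*U*(4 + U))
-3341 + (18*V(G) - 32) = -3341 + (18*(2*(-5)*(4 - 5)) - 32) = -3341 + (18*(2*(-5)*(-1)) - 32) = -3341 + (18*10 - 32) = -3341 + (180 - 32) = -3341 + 148 = -3193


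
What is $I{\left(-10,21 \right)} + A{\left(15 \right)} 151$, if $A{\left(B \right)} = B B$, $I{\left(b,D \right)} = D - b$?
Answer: $34006$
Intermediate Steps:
$A{\left(B \right)} = B^{2}$
$I{\left(-10,21 \right)} + A{\left(15 \right)} 151 = \left(21 - -10\right) + 15^{2} \cdot 151 = \left(21 + 10\right) + 225 \cdot 151 = 31 + 33975 = 34006$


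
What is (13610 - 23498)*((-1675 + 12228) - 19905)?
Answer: 92472576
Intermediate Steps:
(13610 - 23498)*((-1675 + 12228) - 19905) = -9888*(10553 - 19905) = -9888*(-9352) = 92472576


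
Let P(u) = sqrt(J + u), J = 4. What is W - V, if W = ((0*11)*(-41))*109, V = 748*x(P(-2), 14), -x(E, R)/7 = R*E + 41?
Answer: 214676 + 73304*sqrt(2) ≈ 3.1834e+5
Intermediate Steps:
P(u) = sqrt(4 + u)
x(E, R) = -287 - 7*E*R (x(E, R) = -7*(R*E + 41) = -7*(E*R + 41) = -7*(41 + E*R) = -287 - 7*E*R)
V = -214676 - 73304*sqrt(2) (V = 748*(-287 - 7*sqrt(4 - 2)*14) = 748*(-287 - 7*sqrt(2)*14) = 748*(-287 - 98*sqrt(2)) = -214676 - 73304*sqrt(2) ≈ -3.1834e+5)
W = 0 (W = (0*(-41))*109 = 0*109 = 0)
W - V = 0 - (-214676 - 73304*sqrt(2)) = 0 + (214676 + 73304*sqrt(2)) = 214676 + 73304*sqrt(2)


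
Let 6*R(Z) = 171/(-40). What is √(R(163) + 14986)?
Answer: √5994115/20 ≈ 122.41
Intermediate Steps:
R(Z) = -57/80 (R(Z) = (171/(-40))/6 = (171*(-1/40))/6 = (⅙)*(-171/40) = -57/80)
√(R(163) + 14986) = √(-57/80 + 14986) = √(1198823/80) = √5994115/20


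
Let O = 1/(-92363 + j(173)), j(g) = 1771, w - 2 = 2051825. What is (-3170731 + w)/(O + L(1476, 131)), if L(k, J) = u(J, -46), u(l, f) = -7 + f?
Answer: 33787917056/1600459 ≈ 21111.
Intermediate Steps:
w = 2051827 (w = 2 + 2051825 = 2051827)
L(k, J) = -53 (L(k, J) = -7 - 46 = -53)
O = -1/90592 (O = 1/(-92363 + 1771) = 1/(-90592) = -1/90592 ≈ -1.1039e-5)
(-3170731 + w)/(O + L(1476, 131)) = (-3170731 + 2051827)/(-1/90592 - 53) = -1118904/(-4801377/90592) = -1118904*(-90592/4801377) = 33787917056/1600459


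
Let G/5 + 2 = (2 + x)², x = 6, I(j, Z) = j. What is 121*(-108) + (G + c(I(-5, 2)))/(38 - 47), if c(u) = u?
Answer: -117917/9 ≈ -13102.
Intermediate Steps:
G = 310 (G = -10 + 5*(2 + 6)² = -10 + 5*8² = -10 + 5*64 = -10 + 320 = 310)
121*(-108) + (G + c(I(-5, 2)))/(38 - 47) = 121*(-108) + (310 - 5)/(38 - 47) = -13068 + 305/(-9) = -13068 + 305*(-⅑) = -13068 - 305/9 = -117917/9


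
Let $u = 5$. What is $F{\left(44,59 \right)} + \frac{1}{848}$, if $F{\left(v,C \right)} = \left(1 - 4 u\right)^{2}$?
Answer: $\frac{306129}{848} \approx 361.0$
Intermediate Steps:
$F{\left(v,C \right)} = 361$ ($F{\left(v,C \right)} = \left(1 - 20\right)^{2} = \left(-19\right)^{2} = 361$)
$F{\left(44,59 \right)} + \frac{1}{848} = 361 + \frac{1}{848} = \frac{306129}{848}$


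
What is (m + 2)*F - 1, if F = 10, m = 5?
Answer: 69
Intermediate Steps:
(m + 2)*F - 1 = (5 + 2)*10 - 1 = 7*10 - 1 = 70 - 1 = 69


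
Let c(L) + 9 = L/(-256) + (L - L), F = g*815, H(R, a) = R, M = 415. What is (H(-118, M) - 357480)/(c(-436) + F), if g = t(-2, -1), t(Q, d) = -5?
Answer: 22886272/261267 ≈ 87.597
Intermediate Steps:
g = -5
F = -4075 (F = -5*815 = -4075)
c(L) = -9 - L/256 (c(L) = -9 + (L/(-256) + (L - L)) = -9 + (L*(-1/256) + 0) = -9 + (-L/256 + 0) = -9 - L/256)
(H(-118, M) - 357480)/(c(-436) + F) = (-118 - 357480)/((-9 - 1/256*(-436)) - 4075) = -357598/((-9 + 109/64) - 4075) = -357598/(-467/64 - 4075) = -357598/(-261267/64) = -357598*(-64/261267) = 22886272/261267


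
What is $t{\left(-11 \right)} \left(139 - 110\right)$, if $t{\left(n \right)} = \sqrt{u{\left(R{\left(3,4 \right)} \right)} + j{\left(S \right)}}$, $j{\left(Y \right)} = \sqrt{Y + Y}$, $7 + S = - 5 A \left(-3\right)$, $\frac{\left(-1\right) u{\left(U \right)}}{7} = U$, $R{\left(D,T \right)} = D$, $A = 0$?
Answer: $29 \sqrt{-21 + i \sqrt{14}} \approx 11.793 + 133.42 i$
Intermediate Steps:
$u{\left(U \right)} = - 7 U$
$S = -7$ ($S = -7 + \left(-5\right) 0 \left(-3\right) = -7 + 0 \left(-3\right) = -7 + 0 = -7$)
$j{\left(Y \right)} = \sqrt{2} \sqrt{Y}$ ($j{\left(Y \right)} = \sqrt{2 Y} = \sqrt{2} \sqrt{Y}$)
$t{\left(n \right)} = \sqrt{-21 + i \sqrt{14}}$ ($t{\left(n \right)} = \sqrt{\left(-7\right) 3 + \sqrt{2} \sqrt{-7}} = \sqrt{-21 + \sqrt{2} i \sqrt{7}} = \sqrt{-21 + i \sqrt{14}}$)
$t{\left(-11 \right)} \left(139 - 110\right) = \sqrt{-21 + i \sqrt{14}} \left(139 - 110\right) = \sqrt{-21 + i \sqrt{14}} \cdot 29 = 29 \sqrt{-21 + i \sqrt{14}}$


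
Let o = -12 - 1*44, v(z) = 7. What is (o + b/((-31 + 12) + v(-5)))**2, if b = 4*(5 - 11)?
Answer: 2916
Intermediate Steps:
b = -24 (b = 4*(-6) = -24)
o = -56 (o = -12 - 44 = -56)
(o + b/((-31 + 12) + v(-5)))**2 = (-56 - 24/((-31 + 12) + 7))**2 = (-56 - 24/(-19 + 7))**2 = (-56 - 24/(-12))**2 = (-56 - 24*(-1/12))**2 = (-56 + 2)**2 = (-54)**2 = 2916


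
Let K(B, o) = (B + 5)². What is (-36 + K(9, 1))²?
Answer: 25600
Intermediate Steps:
K(B, o) = (5 + B)²
(-36 + K(9, 1))² = (-36 + (5 + 9)²)² = (-36 + 14²)² = (-36 + 196)² = 160² = 25600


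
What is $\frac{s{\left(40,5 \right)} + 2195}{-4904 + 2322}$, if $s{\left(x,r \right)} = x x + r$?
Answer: $- \frac{1900}{1291} \approx -1.4717$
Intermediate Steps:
$s{\left(x,r \right)} = r + x^{2}$ ($s{\left(x,r \right)} = x^{2} + r = r + x^{2}$)
$\frac{s{\left(40,5 \right)} + 2195}{-4904 + 2322} = \frac{\left(5 + 40^{2}\right) + 2195}{-4904 + 2322} = \frac{\left(5 + 1600\right) + 2195}{-2582} = \left(1605 + 2195\right) \left(- \frac{1}{2582}\right) = 3800 \left(- \frac{1}{2582}\right) = - \frac{1900}{1291}$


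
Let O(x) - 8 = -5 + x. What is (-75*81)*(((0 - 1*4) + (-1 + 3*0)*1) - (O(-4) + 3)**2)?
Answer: 54675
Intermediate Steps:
O(x) = 3 + x (O(x) = 8 + (-5 + x) = 3 + x)
(-75*81)*(((0 - 1*4) + (-1 + 3*0)*1) - (O(-4) + 3)**2) = (-75*81)*(((0 - 1*4) + (-1 + 3*0)*1) - ((3 - 4) + 3)**2) = -6075*(((0 - 4) + (-1 + 0)*1) - (-1 + 3)**2) = -6075*((-4 - 1*1) - 1*2**2) = -6075*((-4 - 1) - 1*4) = -6075*(-5 - 4) = -6075*(-9) = 54675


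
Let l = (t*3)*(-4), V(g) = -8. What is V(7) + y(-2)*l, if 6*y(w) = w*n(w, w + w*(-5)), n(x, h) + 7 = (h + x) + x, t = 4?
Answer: -56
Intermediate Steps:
l = -48 (l = (4*3)*(-4) = 12*(-4) = -48)
n(x, h) = -7 + h + 2*x (n(x, h) = -7 + ((h + x) + x) = -7 + (h + 2*x) = -7 + h + 2*x)
y(w) = w*(-7 - 2*w)/6 (y(w) = (w*(-7 + (w + w*(-5)) + 2*w))/6 = (w*(-7 + (w - 5*w) + 2*w))/6 = (w*(-7 - 4*w + 2*w))/6 = (w*(-7 - 2*w))/6 = w*(-7 - 2*w)/6)
V(7) + y(-2)*l = -8 - ⅙*(-2)*(7 + 2*(-2))*(-48) = -8 - ⅙*(-2)*(7 - 4)*(-48) = -8 - ⅙*(-2)*3*(-48) = -8 + 1*(-48) = -8 - 48 = -56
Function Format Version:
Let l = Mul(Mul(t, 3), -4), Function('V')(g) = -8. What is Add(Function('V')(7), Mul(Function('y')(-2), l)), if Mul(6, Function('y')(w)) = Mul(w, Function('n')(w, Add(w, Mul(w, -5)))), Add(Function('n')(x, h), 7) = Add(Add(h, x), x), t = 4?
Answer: -56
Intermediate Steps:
l = -48 (l = Mul(Mul(4, 3), -4) = Mul(12, -4) = -48)
Function('n')(x, h) = Add(-7, h, Mul(2, x)) (Function('n')(x, h) = Add(-7, Add(Add(h, x), x)) = Add(-7, Add(h, Mul(2, x))) = Add(-7, h, Mul(2, x)))
Function('y')(w) = Mul(Rational(1, 6), w, Add(-7, Mul(-2, w))) (Function('y')(w) = Mul(Rational(1, 6), Mul(w, Add(-7, Add(w, Mul(w, -5)), Mul(2, w)))) = Mul(Rational(1, 6), Mul(w, Add(-7, Add(w, Mul(-5, w)), Mul(2, w)))) = Mul(Rational(1, 6), Mul(w, Add(-7, Mul(-4, w), Mul(2, w)))) = Mul(Rational(1, 6), Mul(w, Add(-7, Mul(-2, w)))) = Mul(Rational(1, 6), w, Add(-7, Mul(-2, w))))
Add(Function('V')(7), Mul(Function('y')(-2), l)) = Add(-8, Mul(Mul(Rational(-1, 6), -2, Add(7, Mul(2, -2))), -48)) = Add(-8, Mul(Mul(Rational(-1, 6), -2, Add(7, -4)), -48)) = Add(-8, Mul(Mul(Rational(-1, 6), -2, 3), -48)) = Add(-8, Mul(1, -48)) = Add(-8, -48) = -56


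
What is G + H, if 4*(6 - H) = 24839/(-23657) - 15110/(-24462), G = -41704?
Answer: -24130467234145/578697534 ≈ -41698.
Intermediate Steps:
H = 3534723791/578697534 (H = 6 - (24839/(-23657) - 15110/(-24462))/4 = 6 - (24839*(-1/23657) - 15110*(-1/24462))/4 = 6 - (-24839/23657 + 7555/12231)/4 = 6 - ¼*(-125077174/289348767) = 6 + 62538587/578697534 = 3534723791/578697534 ≈ 6.1081)
G + H = -41704 + 3534723791/578697534 = -24130467234145/578697534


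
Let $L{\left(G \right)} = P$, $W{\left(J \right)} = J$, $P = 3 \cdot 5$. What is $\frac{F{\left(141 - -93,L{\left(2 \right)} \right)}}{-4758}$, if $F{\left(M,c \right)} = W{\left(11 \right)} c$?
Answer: $- \frac{55}{1586} \approx -0.034678$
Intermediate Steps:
$P = 15$
$L{\left(G \right)} = 15$
$F{\left(M,c \right)} = 11 c$
$\frac{F{\left(141 - -93,L{\left(2 \right)} \right)}}{-4758} = \frac{11 \cdot 15}{-4758} = 165 \left(- \frac{1}{4758}\right) = - \frac{55}{1586}$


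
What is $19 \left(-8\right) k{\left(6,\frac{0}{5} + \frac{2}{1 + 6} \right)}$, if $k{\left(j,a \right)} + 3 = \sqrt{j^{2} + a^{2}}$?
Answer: $456 - \frac{304 \sqrt{442}}{7} \approx -457.03$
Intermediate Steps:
$k{\left(j,a \right)} = -3 + \sqrt{a^{2} + j^{2}}$ ($k{\left(j,a \right)} = -3 + \sqrt{j^{2} + a^{2}} = -3 + \sqrt{a^{2} + j^{2}}$)
$19 \left(-8\right) k{\left(6,\frac{0}{5} + \frac{2}{1 + 6} \right)} = 19 \left(-8\right) \left(-3 + \sqrt{\left(\frac{0}{5} + \frac{2}{1 + 6}\right)^{2} + 6^{2}}\right) = - 152 \left(-3 + \sqrt{\left(0 \cdot \frac{1}{5} + \frac{2}{7}\right)^{2} + 36}\right) = - 152 \left(-3 + \sqrt{\left(0 + 2 \cdot \frac{1}{7}\right)^{2} + 36}\right) = - 152 \left(-3 + \sqrt{\left(0 + \frac{2}{7}\right)^{2} + 36}\right) = - 152 \left(-3 + \sqrt{\left(\frac{2}{7}\right)^{2} + 36}\right) = - 152 \left(-3 + \sqrt{\frac{4}{49} + 36}\right) = - 152 \left(-3 + \sqrt{\frac{1768}{49}}\right) = - 152 \left(-3 + \frac{2 \sqrt{442}}{7}\right) = 456 - \frac{304 \sqrt{442}}{7}$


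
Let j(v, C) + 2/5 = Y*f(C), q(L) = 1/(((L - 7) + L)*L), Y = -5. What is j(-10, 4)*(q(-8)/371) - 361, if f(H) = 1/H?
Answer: -492866113/1365280 ≈ -361.00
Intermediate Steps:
q(L) = 1/(L*(-7 + 2*L)) (q(L) = 1/(((-7 + L) + L)*L) = 1/((-7 + 2*L)*L) = 1/(L*(-7 + 2*L)))
j(v, C) = -⅖ - 5/C
j(-10, 4)*(q(-8)/371) - 361 = (-⅖ - 5/4)*((1/((-8)*(-7 + 2*(-8))))/371) - 361 = (-⅖ - 5*¼)*(-1/(8*(-7 - 16))*(1/371)) - 361 = (-⅖ - 5/4)*(-⅛/(-23)*(1/371)) - 361 = -33*(-⅛*(-1/23))/(20*371) - 361 = -33/(3680*371) - 361 = -33/20*1/68264 - 361 = -33/1365280 - 361 = -492866113/1365280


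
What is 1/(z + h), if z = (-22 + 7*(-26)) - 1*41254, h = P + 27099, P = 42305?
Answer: 1/27946 ≈ 3.5783e-5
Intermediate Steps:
h = 69404 (h = 42305 + 27099 = 69404)
z = -41458 (z = (-22 - 182) - 41254 = -204 - 41254 = -41458)
1/(z + h) = 1/(-41458 + 69404) = 1/27946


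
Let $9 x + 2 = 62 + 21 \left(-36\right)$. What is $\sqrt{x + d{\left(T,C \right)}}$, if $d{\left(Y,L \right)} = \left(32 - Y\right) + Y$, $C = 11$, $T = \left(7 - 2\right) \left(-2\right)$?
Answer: $\frac{2 i \sqrt{102}}{3} \approx 6.733 i$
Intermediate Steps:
$T = -10$ ($T = 5 \left(-2\right) = -10$)
$d{\left(Y,L \right)} = 32$
$x = - \frac{232}{3}$ ($x = - \frac{2}{9} + \frac{62 + 21 \left(-36\right)}{9} = - \frac{2}{9} + \frac{62 - 756}{9} = - \frac{2}{9} + \frac{1}{9} \left(-694\right) = - \frac{2}{9} - \frac{694}{9} = - \frac{232}{3} \approx -77.333$)
$\sqrt{x + d{\left(T,C \right)}} = \sqrt{- \frac{232}{3} + 32} = \sqrt{- \frac{136}{3}} = \frac{2 i \sqrt{102}}{3}$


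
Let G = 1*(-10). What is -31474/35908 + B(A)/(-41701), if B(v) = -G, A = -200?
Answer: -656428177/748699754 ≈ -0.87676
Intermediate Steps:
G = -10
B(v) = 10 (B(v) = -1*(-10) = 10)
-31474/35908 + B(A)/(-41701) = -31474/35908 + 10/(-41701) = -31474*1/35908 + 10*(-1/41701) = -15737/17954 - 10/41701 = -656428177/748699754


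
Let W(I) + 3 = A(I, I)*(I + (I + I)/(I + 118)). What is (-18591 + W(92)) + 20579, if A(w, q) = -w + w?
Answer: 1985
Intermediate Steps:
A(w, q) = 0
W(I) = -3 (W(I) = -3 + 0*(I + (I + I)/(I + 118)) = -3 + 0*(I + (2*I)/(118 + I)) = -3 + 0*(I + 2*I/(118 + I)) = -3 + 0 = -3)
(-18591 + W(92)) + 20579 = (-18591 - 3) + 20579 = -18594 + 20579 = 1985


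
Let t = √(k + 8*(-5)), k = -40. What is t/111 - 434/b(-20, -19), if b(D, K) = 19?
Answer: -434/19 + 4*I*√5/111 ≈ -22.842 + 0.080579*I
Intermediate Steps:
t = 4*I*√5 (t = √(-40 + 8*(-5)) = √(-40 - 40) = √(-80) = 4*I*√5 ≈ 8.9443*I)
t/111 - 434/b(-20, -19) = (4*I*√5)/111 - 434/19 = (4*I*√5)*(1/111) - 434*1/19 = 4*I*√5/111 - 434/19 = -434/19 + 4*I*√5/111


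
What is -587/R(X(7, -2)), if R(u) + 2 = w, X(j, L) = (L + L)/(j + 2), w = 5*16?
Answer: -587/78 ≈ -7.5256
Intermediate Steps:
w = 80
X(j, L) = 2*L/(2 + j) (X(j, L) = (2*L)/(2 + j) = 2*L/(2 + j))
R(u) = 78 (R(u) = -2 + 80 = 78)
-587/R(X(7, -2)) = -587/78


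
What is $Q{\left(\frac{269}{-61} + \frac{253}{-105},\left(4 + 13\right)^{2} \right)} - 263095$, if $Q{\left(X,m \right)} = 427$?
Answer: $-262668$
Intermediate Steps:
$Q{\left(\frac{269}{-61} + \frac{253}{-105},\left(4 + 13\right)^{2} \right)} - 263095 = 427 - 263095 = -262668$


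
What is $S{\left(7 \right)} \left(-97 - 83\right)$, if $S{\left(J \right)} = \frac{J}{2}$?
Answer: $-630$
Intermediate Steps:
$S{\left(J \right)} = \frac{J}{2}$ ($S{\left(J \right)} = J \frac{1}{2} = \frac{J}{2}$)
$S{\left(7 \right)} \left(-97 - 83\right) = \frac{1}{2} \cdot 7 \left(-97 - 83\right) = \frac{7}{2} \left(-180\right) = -630$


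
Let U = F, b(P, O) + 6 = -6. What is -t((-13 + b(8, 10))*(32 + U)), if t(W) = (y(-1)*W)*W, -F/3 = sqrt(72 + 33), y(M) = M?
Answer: 1230625 - 120000*sqrt(105) ≈ 990.91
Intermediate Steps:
b(P, O) = -12 (b(P, O) = -6 - 6 = -12)
F = -3*sqrt(105) (F = -3*sqrt(72 + 33) = -3*sqrt(105) ≈ -30.741)
U = -3*sqrt(105) ≈ -30.741
t(W) = -W**2 (t(W) = (-W)*W = -W**2)
-t((-13 + b(8, 10))*(32 + U)) = -(-1)*((-13 - 12)*(32 - 3*sqrt(105)))**2 = -(-1)*(-25*(32 - 3*sqrt(105)))**2 = -(-1)*(-800 + 75*sqrt(105))**2 = (-800 + 75*sqrt(105))**2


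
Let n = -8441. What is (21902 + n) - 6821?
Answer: 6640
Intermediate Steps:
(21902 + n) - 6821 = (21902 - 8441) - 6821 = 13461 - 6821 = 6640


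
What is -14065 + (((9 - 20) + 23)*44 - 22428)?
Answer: -35965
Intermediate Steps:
-14065 + (((9 - 20) + 23)*44 - 22428) = -14065 + ((-11 + 23)*44 - 22428) = -14065 + (12*44 - 22428) = -14065 + (528 - 22428) = -14065 - 21900 = -35965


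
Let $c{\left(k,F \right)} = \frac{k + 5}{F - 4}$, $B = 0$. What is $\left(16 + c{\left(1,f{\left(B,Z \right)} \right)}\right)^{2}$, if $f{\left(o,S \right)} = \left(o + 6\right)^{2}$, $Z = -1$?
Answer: $\frac{67081}{256} \approx 262.04$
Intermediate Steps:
$f{\left(o,S \right)} = \left(6 + o\right)^{2}$
$c{\left(k,F \right)} = \frac{5 + k}{-4 + F}$
$\left(16 + c{\left(1,f{\left(B,Z \right)} \right)}\right)^{2} = \left(16 + \frac{5 + 1}{-4 + \left(6 + 0\right)^{2}}\right)^{2} = \left(16 + \frac{1}{-4 + 6^{2}} \cdot 6\right)^{2} = \left(16 + \frac{1}{-4 + 36} \cdot 6\right)^{2} = \left(16 + \frac{1}{32} \cdot 6\right)^{2} = \left(16 + \frac{3}{16}\right)^{2} = \left(\frac{259}{16}\right)^{2} = \frac{67081}{256}$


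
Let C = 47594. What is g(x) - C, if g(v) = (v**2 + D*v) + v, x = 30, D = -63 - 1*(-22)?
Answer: -47894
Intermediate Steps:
D = -41 (D = -63 + 22 = -41)
g(v) = v**2 - 40*v (g(v) = (v**2 - 41*v) + v = v**2 - 40*v)
g(x) - C = 30*(-40 + 30) - 1*47594 = 30*(-10) - 47594 = -300 - 47594 = -47894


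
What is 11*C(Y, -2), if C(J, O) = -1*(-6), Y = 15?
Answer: 66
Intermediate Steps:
C(J, O) = 6
11*C(Y, -2) = 11*6 = 66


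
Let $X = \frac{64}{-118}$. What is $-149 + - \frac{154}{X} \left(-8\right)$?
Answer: $- \frac{4841}{2} \approx -2420.5$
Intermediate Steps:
$X = - \frac{32}{59}$ ($X = 64 \left(- \frac{1}{118}\right) = - \frac{32}{59} \approx -0.54237$)
$-149 + - \frac{154}{X} \left(-8\right) = -149 + - \frac{154}{- \frac{32}{59}} \left(-8\right) = -149 + \left(-154\right) \left(- \frac{59}{32}\right) \left(-8\right) = -149 + \frac{4543}{16} \left(-8\right) = -149 - \frac{4543}{2} = - \frac{4841}{2}$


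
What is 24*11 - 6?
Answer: 258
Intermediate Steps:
24*11 - 6 = 264 - 6 = 258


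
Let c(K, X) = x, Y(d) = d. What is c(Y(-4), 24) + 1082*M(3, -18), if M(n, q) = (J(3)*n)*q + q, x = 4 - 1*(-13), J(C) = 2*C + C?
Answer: -545311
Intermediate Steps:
J(C) = 3*C
x = 17 (x = 4 + 13 = 17)
M(n, q) = q + 9*n*q (M(n, q) = ((3*3)*n)*q + q = (9*n)*q + q = 9*n*q + q = q + 9*n*q)
c(K, X) = 17
c(Y(-4), 24) + 1082*M(3, -18) = 17 + 1082*(-18*(1 + 9*3)) = 17 + 1082*(-18*(1 + 27)) = 17 + 1082*(-18*28) = 17 + 1082*(-504) = 17 - 545328 = -545311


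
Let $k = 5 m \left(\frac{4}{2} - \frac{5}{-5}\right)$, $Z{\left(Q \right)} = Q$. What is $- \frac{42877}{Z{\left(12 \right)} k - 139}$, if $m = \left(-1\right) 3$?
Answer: $\frac{42877}{679} \approx 63.147$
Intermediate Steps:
$m = -3$
$k = -45$ ($k = 5 \left(-3\right) \left(\frac{4}{2} - \frac{5}{-5}\right) = - 15 \left(4 \cdot \frac{1}{2} - -1\right) = - 15 \left(2 + 1\right) = \left(-15\right) 3 = -45$)
$- \frac{42877}{Z{\left(12 \right)} k - 139} = - \frac{42877}{12 \left(-45\right) - 139} = - \frac{42877}{-540 - 139} = - \frac{42877}{-679} = \left(-42877\right) \left(- \frac{1}{679}\right) = \frac{42877}{679}$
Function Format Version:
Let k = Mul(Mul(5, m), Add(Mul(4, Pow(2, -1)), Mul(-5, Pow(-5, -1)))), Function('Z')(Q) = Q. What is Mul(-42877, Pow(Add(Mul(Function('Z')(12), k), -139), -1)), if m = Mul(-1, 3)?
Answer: Rational(42877, 679) ≈ 63.147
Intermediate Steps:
m = -3
k = -45 (k = Mul(Mul(5, -3), Add(Mul(4, Pow(2, -1)), Mul(-5, Pow(-5, -1)))) = Mul(-15, Add(Mul(4, Rational(1, 2)), Mul(-5, Rational(-1, 5)))) = Mul(-15, Add(2, 1)) = Mul(-15, 3) = -45)
Mul(-42877, Pow(Add(Mul(Function('Z')(12), k), -139), -1)) = Mul(-42877, Pow(Add(Mul(12, -45), -139), -1)) = Mul(-42877, Pow(Add(-540, -139), -1)) = Mul(-42877, Pow(-679, -1)) = Mul(-42877, Rational(-1, 679)) = Rational(42877, 679)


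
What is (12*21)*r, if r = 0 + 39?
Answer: 9828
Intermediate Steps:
r = 39
(12*21)*r = (12*21)*39 = 252*39 = 9828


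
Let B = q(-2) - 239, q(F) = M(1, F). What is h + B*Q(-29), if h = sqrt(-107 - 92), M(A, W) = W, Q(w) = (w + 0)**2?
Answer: -202681 + I*sqrt(199) ≈ -2.0268e+5 + 14.107*I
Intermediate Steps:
Q(w) = w**2
q(F) = F
h = I*sqrt(199) (h = sqrt(-199) = I*sqrt(199) ≈ 14.107*I)
B = -241 (B = -2 - 239 = -241)
h + B*Q(-29) = I*sqrt(199) - 241*(-29)**2 = I*sqrt(199) - 241*841 = I*sqrt(199) - 202681 = -202681 + I*sqrt(199)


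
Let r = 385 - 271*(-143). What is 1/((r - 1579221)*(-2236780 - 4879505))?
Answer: 1/10959669551655 ≈ 9.1244e-14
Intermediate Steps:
r = 39138 (r = 385 + 38753 = 39138)
1/((r - 1579221)*(-2236780 - 4879505)) = 1/((39138 - 1579221)*(-2236780 - 4879505)) = 1/(-1540083*(-7116285)) = 1/10959669551655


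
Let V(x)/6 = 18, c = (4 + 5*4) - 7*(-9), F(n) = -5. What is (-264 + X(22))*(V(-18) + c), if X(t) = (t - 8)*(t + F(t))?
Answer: -5070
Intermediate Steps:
c = 87 (c = (4 + 20) + 63 = 24 + 63 = 87)
V(x) = 108 (V(x) = 6*18 = 108)
X(t) = (-8 + t)*(-5 + t) (X(t) = (t - 8)*(t - 5) = (-8 + t)*(-5 + t))
(-264 + X(22))*(V(-18) + c) = (-264 + (40 + 22² - 13*22))*(108 + 87) = (-264 + (40 + 484 - 286))*195 = (-264 + 238)*195 = -26*195 = -5070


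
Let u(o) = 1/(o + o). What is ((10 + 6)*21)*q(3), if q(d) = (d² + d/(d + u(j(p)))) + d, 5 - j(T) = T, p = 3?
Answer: 56448/13 ≈ 4342.2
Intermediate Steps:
j(T) = 5 - T
u(o) = 1/(2*o)
q(d) = d + d² + d/(¼ + d) (q(d) = (d² + d/(d + 1/(2*(5 - 1*3)))) + d = (d² + d/(d + 1/(2*(5 - 3)))) + d = (d² + d/(d + (½)/2)) + d = (d² + d/(d + (½)*(½))) + d = (d² + d/(d + ¼)) + d = (d² + d/(¼ + d)) + d = d + d² + d/(¼ + d))
((10 + 6)*21)*q(3) = ((10 + 6)*21)*(3*(5 + 4*3² + 5*3)/(1 + 4*3)) = (16*21)*(3*(5 + 4*9 + 15)/(1 + 12)) = 336*(3*(5 + 36 + 15)/13) = 336*(3*(1/13)*56) = 336*(168/13) = 56448/13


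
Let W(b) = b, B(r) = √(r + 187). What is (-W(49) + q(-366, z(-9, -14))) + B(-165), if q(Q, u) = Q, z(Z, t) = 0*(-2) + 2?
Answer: -415 + √22 ≈ -410.31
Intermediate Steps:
z(Z, t) = 2 (z(Z, t) = 0 + 2 = 2)
B(r) = √(187 + r)
(-W(49) + q(-366, z(-9, -14))) + B(-165) = (-1*49 - 366) + √(187 - 165) = (-49 - 366) + √22 = -415 + √22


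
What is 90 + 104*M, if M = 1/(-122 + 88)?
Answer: 1478/17 ≈ 86.941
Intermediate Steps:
M = -1/34 (M = 1/(-34) = -1/34 ≈ -0.029412)
90 + 104*M = 90 + 104*(-1/34) = 90 - 52/17 = 1478/17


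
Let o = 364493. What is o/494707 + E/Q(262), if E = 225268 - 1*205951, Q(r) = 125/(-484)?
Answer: -4625181915971/61838375 ≈ -74795.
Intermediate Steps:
Q(r) = -125/484 (Q(r) = 125*(-1/484) = -125/484)
E = 19317 (E = 225268 - 205951 = 19317)
o/494707 + E/Q(262) = 364493/494707 + 19317/(-125/484) = 364493*(1/494707) + 19317*(-484/125) = 364493/494707 - 9349428/125 = -4625181915971/61838375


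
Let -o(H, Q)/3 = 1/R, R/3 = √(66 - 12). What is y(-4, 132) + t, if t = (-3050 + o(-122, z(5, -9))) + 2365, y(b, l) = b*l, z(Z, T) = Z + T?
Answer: -1213 - √6/18 ≈ -1213.1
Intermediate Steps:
z(Z, T) = T + Z
R = 9*√6 (R = 3*√(66 - 12) = 3*√54 = 3*(3*√6) = 9*√6 ≈ 22.045)
o(H, Q) = -√6/18 (o(H, Q) = -3*√6/54 = -√6/18)
t = -685 - √6/18 (t = (-3050 - √6/18) + 2365 = -685 - √6/18 ≈ -685.14)
y(-4, 132) + t = -4*132 + (-685 - √6/18) = -528 + (-685 - √6/18) = -1213 - √6/18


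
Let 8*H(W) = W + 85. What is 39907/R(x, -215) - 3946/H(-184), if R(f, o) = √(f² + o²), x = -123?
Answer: 31568/99 + 39907*√61354/61354 ≈ 479.98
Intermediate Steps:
H(W) = 85/8 + W/8 (H(W) = (W + 85)/8 = (85 + W)/8 = 85/8 + W/8)
39907/R(x, -215) - 3946/H(-184) = 39907/(√((-123)² + (-215)²)) - 3946/(85/8 + (⅛)*(-184)) = 39907/(√(15129 + 46225)) - 3946/(85/8 - 23) = 39907/(√61354) - 3946/(-99/8) = 39907*(√61354/61354) - 3946*(-8/99) = 39907*√61354/61354 + 31568/99 = 31568/99 + 39907*√61354/61354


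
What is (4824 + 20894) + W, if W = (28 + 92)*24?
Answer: 28598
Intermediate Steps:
W = 2880 (W = 120*24 = 2880)
(4824 + 20894) + W = (4824 + 20894) + 2880 = 25718 + 2880 = 28598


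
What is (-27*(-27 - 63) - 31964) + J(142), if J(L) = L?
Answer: -29392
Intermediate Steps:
(-27*(-27 - 63) - 31964) + J(142) = (-27*(-27 - 63) - 31964) + 142 = (-27*(-90) - 31964) + 142 = (2430 - 31964) + 142 = -29534 + 142 = -29392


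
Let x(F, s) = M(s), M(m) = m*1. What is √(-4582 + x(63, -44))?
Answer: 3*I*√514 ≈ 68.015*I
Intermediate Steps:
M(m) = m
x(F, s) = s
√(-4582 + x(63, -44)) = √(-4582 - 44) = √(-4626) = 3*I*√514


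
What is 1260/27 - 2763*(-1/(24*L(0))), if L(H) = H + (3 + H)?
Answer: 2041/24 ≈ 85.042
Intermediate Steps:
L(H) = 3 + 2*H
1260/27 - 2763*(-1/(24*L(0))) = 1260/27 - 2763*(-1/(24*(3 + 2*0))) = 1260*(1/27) - 2763*(-1/(24*(3 + 0))) = 140/3 - 2763/((-24*3)) = 140/3 - 2763/(-72) = 140/3 - 2763*(-1/72) = 140/3 + 307/8 = 2041/24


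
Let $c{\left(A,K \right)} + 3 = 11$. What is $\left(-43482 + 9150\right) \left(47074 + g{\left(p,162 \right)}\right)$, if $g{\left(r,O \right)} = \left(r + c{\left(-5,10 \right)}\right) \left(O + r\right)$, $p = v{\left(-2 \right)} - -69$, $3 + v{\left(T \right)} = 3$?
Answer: $-2226807852$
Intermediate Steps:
$c{\left(A,K \right)} = 8$ ($c{\left(A,K \right)} = -3 + 11 = 8$)
$v{\left(T \right)} = 0$ ($v{\left(T \right)} = -3 + 3 = 0$)
$p = 69$ ($p = 0 - -69 = 0 + 69 = 69$)
$g{\left(r,O \right)} = \left(8 + r\right) \left(O + r\right)$ ($g{\left(r,O \right)} = \left(r + 8\right) \left(O + r\right) = \left(8 + r\right) \left(O + r\right)$)
$\left(-43482 + 9150\right) \left(47074 + g{\left(p,162 \right)}\right) = \left(-43482 + 9150\right) \left(47074 + \left(69^{2} + 8 \cdot 162 + 8 \cdot 69 + 162 \cdot 69\right)\right) = - 34332 \left(47074 + \left(4761 + 1296 + 552 + 11178\right)\right) = - 34332 \left(47074 + 17787\right) = \left(-34332\right) 64861 = -2226807852$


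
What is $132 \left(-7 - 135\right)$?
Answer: $-18744$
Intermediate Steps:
$132 \left(-7 - 135\right) = 132 \left(-142\right) = -18744$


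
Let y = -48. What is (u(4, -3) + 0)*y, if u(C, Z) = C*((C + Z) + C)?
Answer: -960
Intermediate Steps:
u(C, Z) = C*(Z + 2*C)
(u(4, -3) + 0)*y = (4*(-3 + 2*4) + 0)*(-48) = (4*(-3 + 8) + 0)*(-48) = (4*5 + 0)*(-48) = (20 + 0)*(-48) = 20*(-48) = -960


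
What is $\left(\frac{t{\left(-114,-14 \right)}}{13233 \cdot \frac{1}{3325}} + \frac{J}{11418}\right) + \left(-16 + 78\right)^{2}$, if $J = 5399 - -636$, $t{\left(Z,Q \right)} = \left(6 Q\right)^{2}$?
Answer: $\frac{2338200257}{416238} \approx 5617.5$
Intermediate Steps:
$t{\left(Z,Q \right)} = 36 Q^{2}$
$J = 6035$ ($J = 5399 + 636 = 6035$)
$\left(\frac{t{\left(-114,-14 \right)}}{13233 \cdot \frac{1}{3325}} + \frac{J}{11418}\right) + \left(-16 + 78\right)^{2} = \left(\frac{36 \left(-14\right)^{2}}{13233 \cdot \frac{1}{3325}} + \frac{6035}{11418}\right) + \left(-16 + 78\right)^{2} = \left(\frac{36 \cdot 196}{13233 \cdot \frac{1}{3325}} + 6035 \cdot \frac{1}{11418}\right) + 62^{2} = \left(\frac{7056}{\frac{13233}{3325}} + \frac{6035}{11418}\right) + 3844 = \left(7056 \cdot \frac{3325}{13233} + \frac{6035}{11418}\right) + 3844 = \left(\frac{7820400}{4411} + \frac{6035}{11418}\right) + 3844 = \frac{738181385}{416238} + 3844 = \frac{2338200257}{416238}$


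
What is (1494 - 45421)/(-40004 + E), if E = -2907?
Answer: 43927/42911 ≈ 1.0237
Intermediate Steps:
(1494 - 45421)/(-40004 + E) = (1494 - 45421)/(-40004 - 2907) = -43927/(-42911) = -43927*(-1/42911) = 43927/42911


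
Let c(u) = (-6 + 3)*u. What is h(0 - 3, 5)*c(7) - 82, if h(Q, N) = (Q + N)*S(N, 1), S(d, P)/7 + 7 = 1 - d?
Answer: 3152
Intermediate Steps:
S(d, P) = -42 - 7*d (S(d, P) = -49 + 7*(1 - d) = -49 + (7 - 7*d) = -42 - 7*d)
c(u) = -3*u
h(Q, N) = (-42 - 7*N)*(N + Q) (h(Q, N) = (Q + N)*(-42 - 7*N) = (N + Q)*(-42 - 7*N) = (-42 - 7*N)*(N + Q))
h(0 - 3, 5)*c(7) - 82 = (-7*(6 + 5)*(5 + (0 - 3)))*(-3*7) - 82 = -7*11*(5 - 3)*(-21) - 82 = -7*11*2*(-21) - 82 = -154*(-21) - 82 = 3234 - 82 = 3152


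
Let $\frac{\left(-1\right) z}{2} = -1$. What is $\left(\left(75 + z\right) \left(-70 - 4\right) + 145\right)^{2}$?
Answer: $30835809$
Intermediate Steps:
$z = 2$ ($z = \left(-2\right) \left(-1\right) = 2$)
$\left(\left(75 + z\right) \left(-70 - 4\right) + 145\right)^{2} = \left(\left(75 + 2\right) \left(-70 - 4\right) + 145\right)^{2} = \left(77 \left(-74\right) + 145\right)^{2} = \left(-5698 + 145\right)^{2} = \left(-5553\right)^{2} = 30835809$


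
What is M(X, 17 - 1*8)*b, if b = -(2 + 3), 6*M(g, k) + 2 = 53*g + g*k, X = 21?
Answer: -3250/3 ≈ -1083.3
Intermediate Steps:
M(g, k) = -⅓ + 53*g/6 + g*k/6 (M(g, k) = -⅓ + (53*g + g*k)/6 = -⅓ + (53*g/6 + g*k/6) = -⅓ + 53*g/6 + g*k/6)
b = -5 (b = -1*5 = -5)
M(X, 17 - 1*8)*b = (-⅓ + (53/6)*21 + (⅙)*21*(17 - 1*8))*(-5) = (-⅓ + 371/2 + (⅙)*21*(17 - 8))*(-5) = (-⅓ + 371/2 + (⅙)*21*9)*(-5) = (-⅓ + 371/2 + 63/2)*(-5) = (650/3)*(-5) = -3250/3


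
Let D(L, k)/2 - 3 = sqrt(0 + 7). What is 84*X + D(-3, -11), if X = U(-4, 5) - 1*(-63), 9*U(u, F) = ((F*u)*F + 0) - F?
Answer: 4318 + 2*sqrt(7) ≈ 4323.3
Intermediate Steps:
D(L, k) = 6 + 2*sqrt(7) (D(L, k) = 6 + 2*sqrt(0 + 7) = 6 + 2*sqrt(7))
U(u, F) = -F/9 + u*F**2/9 (U(u, F) = (((F*u)*F + 0) - F)/9 = ((u*F**2 + 0) - F)/9 = (u*F**2 - F)/9 = (-F + u*F**2)/9 = -F/9 + u*F**2/9)
X = 154/3 (X = (1/9)*5*(-1 + 5*(-4)) - 1*(-63) = (1/9)*5*(-1 - 20) + 63 = (1/9)*5*(-21) + 63 = -35/3 + 63 = 154/3 ≈ 51.333)
84*X + D(-3, -11) = 84*(154/3) + (6 + 2*sqrt(7)) = 4312 + (6 + 2*sqrt(7)) = 4318 + 2*sqrt(7)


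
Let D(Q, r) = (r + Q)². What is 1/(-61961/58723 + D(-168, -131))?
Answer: 58723/5249832962 ≈ 1.1186e-5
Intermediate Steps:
D(Q, r) = (Q + r)²
1/(-61961/58723 + D(-168, -131)) = 1/(-61961/58723 + (-168 - 131)²) = 1/(-61961*1/58723 + (-299)²) = 1/(-61961/58723 + 89401) = 1/(5249832962/58723) = 58723/5249832962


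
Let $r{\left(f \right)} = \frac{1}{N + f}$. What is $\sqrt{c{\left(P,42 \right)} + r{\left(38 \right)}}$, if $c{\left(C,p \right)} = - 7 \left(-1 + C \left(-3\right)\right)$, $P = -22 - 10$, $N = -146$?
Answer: $\frac{i \sqrt{215463}}{18} \approx 25.788 i$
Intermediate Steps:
$r{\left(f \right)} = \frac{1}{-146 + f}$
$P = -32$
$c{\left(C,p \right)} = 7 + 21 C$ ($c{\left(C,p \right)} = - 7 \left(-1 - 3 C\right) = 7 + 21 C$)
$\sqrt{c{\left(P,42 \right)} + r{\left(38 \right)}} = \sqrt{\left(7 + 21 \left(-32\right)\right) + \frac{1}{-146 + 38}} = \sqrt{\left(7 - 672\right) + \frac{1}{-108}} = \sqrt{-665 - \frac{1}{108}} = \sqrt{- \frac{71821}{108}} = \frac{i \sqrt{215463}}{18}$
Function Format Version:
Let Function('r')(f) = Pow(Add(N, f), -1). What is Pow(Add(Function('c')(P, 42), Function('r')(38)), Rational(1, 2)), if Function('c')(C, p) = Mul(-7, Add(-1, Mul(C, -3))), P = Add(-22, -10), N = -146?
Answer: Mul(Rational(1, 18), I, Pow(215463, Rational(1, 2))) ≈ Mul(25.788, I)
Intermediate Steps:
Function('r')(f) = Pow(Add(-146, f), -1)
P = -32
Function('c')(C, p) = Add(7, Mul(21, C)) (Function('c')(C, p) = Mul(-7, Add(-1, Mul(-3, C))) = Add(7, Mul(21, C)))
Pow(Add(Function('c')(P, 42), Function('r')(38)), Rational(1, 2)) = Pow(Add(Add(7, Mul(21, -32)), Pow(Add(-146, 38), -1)), Rational(1, 2)) = Pow(Add(Add(7, -672), Pow(-108, -1)), Rational(1, 2)) = Pow(Add(-665, Rational(-1, 108)), Rational(1, 2)) = Pow(Rational(-71821, 108), Rational(1, 2)) = Mul(Rational(1, 18), I, Pow(215463, Rational(1, 2)))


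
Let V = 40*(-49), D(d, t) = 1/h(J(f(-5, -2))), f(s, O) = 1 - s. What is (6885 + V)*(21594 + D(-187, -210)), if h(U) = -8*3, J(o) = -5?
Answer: 2552405875/24 ≈ 1.0635e+8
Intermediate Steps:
h(U) = -24
D(d, t) = -1/24 (D(d, t) = 1/(-24) = -1/24)
V = -1960
(6885 + V)*(21594 + D(-187, -210)) = (6885 - 1960)*(21594 - 1/24) = 4925*(518255/24) = 2552405875/24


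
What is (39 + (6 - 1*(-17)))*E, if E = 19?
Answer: 1178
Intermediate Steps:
(39 + (6 - 1*(-17)))*E = (39 + (6 - 1*(-17)))*19 = (39 + (6 + 17))*19 = (39 + 23)*19 = 62*19 = 1178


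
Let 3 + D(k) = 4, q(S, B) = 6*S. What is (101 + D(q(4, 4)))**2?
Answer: 10404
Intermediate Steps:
D(k) = 1 (D(k) = -3 + 4 = 1)
(101 + D(q(4, 4)))**2 = (101 + 1)**2 = 102**2 = 10404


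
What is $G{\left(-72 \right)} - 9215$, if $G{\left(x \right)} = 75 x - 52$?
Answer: $-14667$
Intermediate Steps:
$G{\left(x \right)} = -52 + 75 x$
$G{\left(-72 \right)} - 9215 = \left(-52 + 75 \left(-72\right)\right) - 9215 = \left(-52 - 5400\right) - 9215 = -5452 - 9215 = -14667$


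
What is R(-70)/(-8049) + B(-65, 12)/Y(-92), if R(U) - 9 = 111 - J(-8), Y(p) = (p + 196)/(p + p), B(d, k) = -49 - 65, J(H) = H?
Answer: 21102814/104637 ≈ 201.68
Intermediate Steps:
B(d, k) = -114
Y(p) = (196 + p)/(2*p) (Y(p) = (196 + p)/((2*p)) = (196 + p)*(1/(2*p)) = (196 + p)/(2*p))
R(U) = 128 (R(U) = 9 + (111 - 1*(-8)) = 9 + (111 + 8) = 9 + 119 = 128)
R(-70)/(-8049) + B(-65, 12)/Y(-92) = 128/(-8049) - 114*(-184/(196 - 92)) = 128*(-1/8049) - 114/((1/2)*(-1/92)*104) = -128/8049 - 114/(-13/23) = -128/8049 - 114*(-23/13) = -128/8049 + 2622/13 = 21102814/104637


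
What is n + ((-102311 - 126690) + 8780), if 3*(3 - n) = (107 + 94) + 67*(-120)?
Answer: -217605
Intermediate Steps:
n = 2616 (n = 3 - ((107 + 94) + 67*(-120))/3 = 3 - (201 - 8040)/3 = 3 - ⅓*(-7839) = 3 + 2613 = 2616)
n + ((-102311 - 126690) + 8780) = 2616 + ((-102311 - 126690) + 8780) = 2616 + (-229001 + 8780) = 2616 - 220221 = -217605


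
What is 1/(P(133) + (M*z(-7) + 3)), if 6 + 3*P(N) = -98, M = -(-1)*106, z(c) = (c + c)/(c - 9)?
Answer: 12/733 ≈ 0.016371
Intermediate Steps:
z(c) = 2*c/(-9 + c) (z(c) = (2*c)/(-9 + c) = 2*c/(-9 + c))
M = 106 (M = -1*(-106) = 106)
P(N) = -104/3 (P(N) = -2 + (1/3)*(-98) = -2 - 98/3 = -104/3)
1/(P(133) + (M*z(-7) + 3)) = 1/(-104/3 + (106*(2*(-7)/(-9 - 7)) + 3)) = 1/(-104/3 + (106*(2*(-7)/(-16)) + 3)) = 1/(-104/3 + (106*(2*(-7)*(-1/16)) + 3)) = 1/(-104/3 + (106*(7/8) + 3)) = 1/(-104/3 + (371/4 + 3)) = 1/(-104/3 + 383/4) = 1/(733/12) = 12/733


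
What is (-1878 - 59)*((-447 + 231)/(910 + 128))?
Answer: 69732/173 ≈ 403.08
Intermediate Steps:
(-1878 - 59)*((-447 + 231)/(910 + 128)) = -(-418392)/1038 = -1937*(-36/173) = 69732/173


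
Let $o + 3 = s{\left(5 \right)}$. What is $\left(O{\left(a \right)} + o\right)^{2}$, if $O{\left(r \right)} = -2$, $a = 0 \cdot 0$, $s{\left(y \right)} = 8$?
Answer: $9$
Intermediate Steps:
$a = 0$
$o = 5$ ($o = -3 + 8 = 5$)
$\left(O{\left(a \right)} + o\right)^{2} = \left(-2 + 5\right)^{2} = 3^{2} = 9$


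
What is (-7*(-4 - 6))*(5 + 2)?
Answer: 490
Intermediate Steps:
(-7*(-4 - 6))*(5 + 2) = -7*(-10)*7 = 70*7 = 490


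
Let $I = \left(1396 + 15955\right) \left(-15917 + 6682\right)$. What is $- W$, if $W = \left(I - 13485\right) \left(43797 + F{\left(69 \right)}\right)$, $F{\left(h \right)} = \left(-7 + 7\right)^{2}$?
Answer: $7018467936090$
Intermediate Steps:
$F{\left(h \right)} = 0$ ($F{\left(h \right)} = 0^{2} = 0$)
$I = -160236485$ ($I = 17351 \left(-9235\right) = -160236485$)
$W = -7018467936090$ ($W = \left(-160236485 - 13485\right) \left(43797 + 0\right) = \left(-160249970\right) 43797 = -7018467936090$)
$- W = \left(-1\right) \left(-7018467936090\right) = 7018467936090$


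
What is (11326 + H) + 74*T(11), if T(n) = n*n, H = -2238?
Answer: 18042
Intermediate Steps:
T(n) = n²
(11326 + H) + 74*T(11) = (11326 - 2238) + 74*11² = 9088 + 74*121 = 9088 + 8954 = 18042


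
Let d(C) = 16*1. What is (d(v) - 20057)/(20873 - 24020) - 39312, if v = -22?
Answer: -123694823/3147 ≈ -39306.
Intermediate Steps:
d(C) = 16
(d(v) - 20057)/(20873 - 24020) - 39312 = (16 - 20057)/(20873 - 24020) - 39312 = -20041/(-3147) - 39312 = -20041*(-1/3147) - 39312 = 20041/3147 - 39312 = -123694823/3147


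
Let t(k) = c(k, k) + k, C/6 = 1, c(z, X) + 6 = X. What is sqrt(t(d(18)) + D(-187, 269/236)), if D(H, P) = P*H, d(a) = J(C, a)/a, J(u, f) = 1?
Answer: I*sqrt(27448865)/354 ≈ 14.8*I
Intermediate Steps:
c(z, X) = -6 + X
C = 6 (C = 6*1 = 6)
d(a) = 1/a
D(H, P) = H*P
t(k) = -6 + 2*k (t(k) = (-6 + k) + k = -6 + 2*k)
sqrt(t(d(18)) + D(-187, 269/236)) = sqrt((-6 + 2/18) - 50303/236) = sqrt((-6 + 2*(1/18)) - 50303/236) = sqrt((-6 + 1/9) - 187*269/236) = sqrt(-53/9 - 50303/236) = sqrt(-465235/2124) = I*sqrt(27448865)/354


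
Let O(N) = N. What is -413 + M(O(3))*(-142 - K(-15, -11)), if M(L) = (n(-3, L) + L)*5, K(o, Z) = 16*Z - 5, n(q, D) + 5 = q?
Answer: -1388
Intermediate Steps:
n(q, D) = -5 + q
K(o, Z) = -5 + 16*Z
M(L) = -40 + 5*L (M(L) = ((-5 - 3) + L)*5 = (-8 + L)*5 = -40 + 5*L)
-413 + M(O(3))*(-142 - K(-15, -11)) = -413 + (-40 + 5*3)*(-142 - (-5 + 16*(-11))) = -413 + (-40 + 15)*(-142 - (-5 - 176)) = -413 - 25*(-142 - 1*(-181)) = -413 - 25*(-142 + 181) = -413 - 25*39 = -413 - 975 = -1388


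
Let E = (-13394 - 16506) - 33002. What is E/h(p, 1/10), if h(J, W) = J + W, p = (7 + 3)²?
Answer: -89860/143 ≈ -628.39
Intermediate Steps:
E = -62902 (E = -29900 - 33002 = -62902)
p = 100 (p = 10² = 100)
E/h(p, 1/10) = -62902/(100 + 1/10) = -62902/(100 + ⅒) = -62902/1001/10 = -62902*10/1001 = -89860/143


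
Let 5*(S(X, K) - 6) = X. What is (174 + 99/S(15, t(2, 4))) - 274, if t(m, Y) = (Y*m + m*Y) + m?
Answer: -89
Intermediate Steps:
t(m, Y) = m + 2*Y*m (t(m, Y) = (Y*m + Y*m) + m = 2*Y*m + m = m + 2*Y*m)
S(X, K) = 6 + X/5
(174 + 99/S(15, t(2, 4))) - 274 = (174 + 99/(6 + (⅕)*15)) - 274 = (174 + 99/(6 + 3)) - 274 = (174 + 99/9) - 274 = (174 + 99*(⅑)) - 274 = (174 + 11) - 274 = 185 - 274 = -89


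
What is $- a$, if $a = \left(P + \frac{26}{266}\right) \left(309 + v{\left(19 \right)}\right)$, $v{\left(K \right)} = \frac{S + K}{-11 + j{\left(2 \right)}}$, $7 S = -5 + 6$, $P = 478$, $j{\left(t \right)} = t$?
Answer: $- \frac{1229327471}{8379} \approx -1.4672 \cdot 10^{5}$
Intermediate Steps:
$S = \frac{1}{7}$ ($S = \frac{-5 + 6}{7} = \frac{1}{7} \cdot 1 = \frac{1}{7} \approx 0.14286$)
$v{\left(K \right)} = - \frac{1}{63} - \frac{K}{9}$ ($v{\left(K \right)} = \frac{\frac{1}{7} + K}{-11 + 2} = \frac{\frac{1}{7} + K}{-9} = \left(\frac{1}{7} + K\right) \left(- \frac{1}{9}\right) = - \frac{1}{63} - \frac{K}{9}$)
$a = \frac{1229327471}{8379}$ ($a = \left(478 + \frac{26}{266}\right) \left(309 - \frac{134}{63}\right) = \left(478 + 26 \cdot \frac{1}{266}\right) \left(309 - \frac{134}{63}\right) = \left(478 + \frac{13}{133}\right) \left(309 - \frac{134}{63}\right) = \frac{63587}{133} \cdot \frac{19333}{63} = \frac{1229327471}{8379} \approx 1.4672 \cdot 10^{5}$)
$- a = \left(-1\right) \frac{1229327471}{8379} = - \frac{1229327471}{8379}$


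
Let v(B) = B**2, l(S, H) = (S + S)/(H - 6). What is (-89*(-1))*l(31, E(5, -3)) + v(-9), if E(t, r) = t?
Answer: -5437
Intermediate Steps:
l(S, H) = 2*S/(-6 + H) (l(S, H) = (2*S)/(-6 + H) = 2*S/(-6 + H))
(-89*(-1))*l(31, E(5, -3)) + v(-9) = (-89*(-1))*(2*31/(-6 + 5)) + (-9)**2 = 89*(2*31/(-1)) + 81 = 89*(2*31*(-1)) + 81 = 89*(-62) + 81 = -5518 + 81 = -5437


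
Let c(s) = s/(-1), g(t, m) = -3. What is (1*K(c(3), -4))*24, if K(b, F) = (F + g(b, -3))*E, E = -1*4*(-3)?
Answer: -2016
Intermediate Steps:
c(s) = -s (c(s) = s*(-1) = -s)
E = 12 (E = -4*(-3) = 12)
K(b, F) = -36 + 12*F (K(b, F) = (F - 3)*12 = (-3 + F)*12 = -36 + 12*F)
(1*K(c(3), -4))*24 = (1*(-36 + 12*(-4)))*24 = (1*(-36 - 48))*24 = (1*(-84))*24 = -84*24 = -2016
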